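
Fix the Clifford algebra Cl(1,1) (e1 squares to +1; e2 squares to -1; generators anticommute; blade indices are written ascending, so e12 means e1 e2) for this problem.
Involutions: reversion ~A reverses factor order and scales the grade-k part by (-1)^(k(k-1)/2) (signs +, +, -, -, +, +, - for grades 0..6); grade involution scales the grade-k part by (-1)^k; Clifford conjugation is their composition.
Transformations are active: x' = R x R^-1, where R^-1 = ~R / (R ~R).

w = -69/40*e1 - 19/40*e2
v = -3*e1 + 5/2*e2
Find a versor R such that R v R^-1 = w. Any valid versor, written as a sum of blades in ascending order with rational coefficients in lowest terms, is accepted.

R = v + w = -189/40*e1 + 81/40*e2 works: the equal norms (11/4) guarantee its sandwich swaps v into w.
Answer: -189/40*e1 + 81/40*e2


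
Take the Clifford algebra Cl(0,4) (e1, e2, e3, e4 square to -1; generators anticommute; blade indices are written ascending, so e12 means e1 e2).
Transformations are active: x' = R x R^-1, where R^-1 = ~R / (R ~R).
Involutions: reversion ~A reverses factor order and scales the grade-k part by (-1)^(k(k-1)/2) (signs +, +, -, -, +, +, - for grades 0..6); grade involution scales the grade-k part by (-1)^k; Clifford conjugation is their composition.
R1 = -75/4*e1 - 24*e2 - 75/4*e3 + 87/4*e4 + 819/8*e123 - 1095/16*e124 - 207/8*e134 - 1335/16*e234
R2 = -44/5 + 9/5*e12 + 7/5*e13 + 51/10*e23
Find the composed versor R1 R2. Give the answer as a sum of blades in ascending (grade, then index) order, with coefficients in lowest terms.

Distribute over the terms of R2 (each basis-blade product reordered to ascending indices, repeated generators contracted through their squares):
R1 (-44/5) = 165*e1 + 1056/5*e2 + 165*e3 - 957/5*e4 - 9009/10*e123 + 2409/4*e124 + 2277/10*e134 + 2937/4*e234
R1 (9/5*e12) = -216/5*e1 + 135/4*e2 - 7371/40*e3 + 1971/16*e4 - 135/4*e123 + 783/20*e124 - 2403/16*e134 + 1863/40*e234
R1 (7/5*e13) = -105/4*e1 + 5733/40*e2 + 105/4*e3 + 1449/40*e4 + 168/5*e123 + 1869/16*e124 + 609/20*e134 - 1533/16*e234
R1 (51/10*e23) = -41769/80*e1 - 765/8*e2 + 612/5*e3 + 13617/32*e4 - 765/8*e123 - 10557/80*e124 + 11169/32*e134 + 4437/40*e234
Summing the partial products and collecting blades:
Answer: -6825/16*e1 + 5853/20*e2 + 1035/8*e3 + 62967/160*e4 - 39867/40*e123 + 2505/4*e124 + 73119/160*e134 + 12735/16*e234


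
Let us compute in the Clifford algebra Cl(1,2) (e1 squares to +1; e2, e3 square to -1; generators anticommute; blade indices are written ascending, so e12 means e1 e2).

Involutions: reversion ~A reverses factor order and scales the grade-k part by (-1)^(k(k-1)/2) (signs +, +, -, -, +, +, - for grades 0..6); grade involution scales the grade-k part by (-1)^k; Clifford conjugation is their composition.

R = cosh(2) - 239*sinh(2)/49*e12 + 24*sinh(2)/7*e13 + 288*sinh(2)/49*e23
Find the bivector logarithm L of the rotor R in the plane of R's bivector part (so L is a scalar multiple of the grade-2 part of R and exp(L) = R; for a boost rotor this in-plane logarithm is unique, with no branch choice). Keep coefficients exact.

The scalar part of R is cosh(2), which determines |rapidity| via cosh; the sign lives in the bivector part, and pairing them (bivector part over sinh of the rapidity = the plane) gives the unique in-plane L = rapidity * plane.
Concretely: cosh(rapidity) = cosh(2) gives rapidity = ±2, and since rapidity/sinh(rapidity) is even the sign is immaterial: L = (rapidity/sinh(rapidity)) * <R>_2 = (2/sinh(2)) * <R>_2.
Answer: -478/49*e12 + 48/7*e13 + 576/49*e23


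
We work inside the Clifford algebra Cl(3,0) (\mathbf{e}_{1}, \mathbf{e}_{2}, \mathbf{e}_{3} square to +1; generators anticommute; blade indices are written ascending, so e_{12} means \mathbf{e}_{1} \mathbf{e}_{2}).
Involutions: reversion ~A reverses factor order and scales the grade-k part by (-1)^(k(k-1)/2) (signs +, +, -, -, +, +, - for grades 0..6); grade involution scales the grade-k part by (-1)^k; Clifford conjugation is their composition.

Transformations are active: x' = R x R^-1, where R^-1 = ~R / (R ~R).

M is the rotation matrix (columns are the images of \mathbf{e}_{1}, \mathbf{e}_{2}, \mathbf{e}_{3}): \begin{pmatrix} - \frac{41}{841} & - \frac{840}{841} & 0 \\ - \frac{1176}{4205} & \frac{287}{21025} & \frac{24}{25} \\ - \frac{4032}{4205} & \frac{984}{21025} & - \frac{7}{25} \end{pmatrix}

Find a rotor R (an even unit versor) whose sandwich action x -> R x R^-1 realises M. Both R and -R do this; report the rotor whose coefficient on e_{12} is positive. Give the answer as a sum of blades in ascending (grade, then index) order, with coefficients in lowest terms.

Method: write R = a + b12*e_{12} + b13*e_{13} + b23*e_{23} with a^2 + b12^2 + b13^2 + b23^2 = 1 (so R^-1 = ~R). Expanding the columns R e_j ~R gives tr M = 4a^2 - 1 and, from the antisymmetric part, M21 - M12 = -4a*b12, M13 - M31 = 4a*b13, M32 - M23 = -4a*b23.
Here tr M = -\frac{265}{841}, so a^2 = (1 + tr M)/4 = \frac{144}{841} and a = ±\frac{12}{29}. Taking a = \frac{12}{29}: M21 - M12 = \frac{3024}{4205}, M13 - M31 = \frac{4032}{4205}, M32 - M23 = -\frac{768}{841}, giving b12 = -\frac{63}{145}, b13 = \frac{84}{145}, b23 = \frac{16}{29}, i.e. R = \frac{12}{29} - \frac{63}{145} e_{12} + \frac{84}{145} e_{13} + \frac{16}{29} e_{23}.
Its e_{12} coefficient is negative, so report the other preimage -R.
Answer: -\frac{12}{29} + \frac{63}{145} e_{12} - \frac{84}{145} e_{13} - \frac{16}{29} e_{23}. Uniqueness: Spin(3) -> SO(3) maps R and -R to the same rotation of trace -\frac{265}{841}; fixing the sign of the e_{12} coefficient removes the ambiguity.


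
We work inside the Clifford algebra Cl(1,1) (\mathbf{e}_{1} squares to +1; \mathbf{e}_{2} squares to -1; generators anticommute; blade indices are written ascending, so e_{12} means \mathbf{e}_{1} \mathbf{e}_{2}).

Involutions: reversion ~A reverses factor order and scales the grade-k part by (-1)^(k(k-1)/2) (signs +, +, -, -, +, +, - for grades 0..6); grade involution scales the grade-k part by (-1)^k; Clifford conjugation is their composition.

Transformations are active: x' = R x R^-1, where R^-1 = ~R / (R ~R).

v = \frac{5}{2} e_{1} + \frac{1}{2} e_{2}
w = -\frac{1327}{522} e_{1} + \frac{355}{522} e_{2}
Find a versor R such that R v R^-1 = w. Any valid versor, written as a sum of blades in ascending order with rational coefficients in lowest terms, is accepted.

Why this works: both vectors square to 6, so q(v) = q(w) and R = v + w = -\frac{11}{261} e_{1} + \frac{308}{261} e_{2} carries v to w — its own direction survives, the complement (v - w)/2 flips.
Answer: -\frac{11}{261} e_{1} + \frac{308}{261} e_{2}


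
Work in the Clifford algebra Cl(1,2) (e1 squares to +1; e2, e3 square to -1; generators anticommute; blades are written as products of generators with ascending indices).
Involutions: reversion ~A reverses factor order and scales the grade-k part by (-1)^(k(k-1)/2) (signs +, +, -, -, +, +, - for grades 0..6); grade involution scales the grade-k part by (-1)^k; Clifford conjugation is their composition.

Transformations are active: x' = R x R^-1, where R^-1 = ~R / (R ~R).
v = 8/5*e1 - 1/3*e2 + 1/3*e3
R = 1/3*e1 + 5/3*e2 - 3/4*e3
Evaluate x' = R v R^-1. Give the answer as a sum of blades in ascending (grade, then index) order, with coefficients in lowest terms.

~R = 1/3*e1 + 5/3*e2 - 3/4*e3, and R ~R = -155/48, so R^-1 = ~R / (-155/48).
R v = 241/180 - 25/9*e1 e2 + 59/45*e1 e3 + 11/36*e2 e3
Answer: -13088/6975*e1 - 1463/1395*e2 + 671/2325*e3


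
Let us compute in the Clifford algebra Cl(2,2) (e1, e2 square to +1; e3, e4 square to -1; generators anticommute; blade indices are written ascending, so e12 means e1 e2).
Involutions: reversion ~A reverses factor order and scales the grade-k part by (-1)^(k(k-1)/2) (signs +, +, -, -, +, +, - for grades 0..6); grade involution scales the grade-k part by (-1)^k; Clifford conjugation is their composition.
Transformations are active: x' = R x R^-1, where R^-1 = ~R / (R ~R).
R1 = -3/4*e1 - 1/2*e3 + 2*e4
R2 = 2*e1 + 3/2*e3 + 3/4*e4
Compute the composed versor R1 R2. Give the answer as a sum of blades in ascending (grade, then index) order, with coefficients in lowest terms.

Distribute over the terms of R1 (each basis-blade product reordered to ascending indices, repeated generators contracted through their squares):
(-3/4*e1) R2 = -3/2 - 9/8*e13 - 9/16*e14
(-1/2*e3) R2 = 3/4 + e13 - 3/8*e34
(2*e4) R2 = -3/2 - 4*e14 - 3*e34
Summing the partial products and collecting blades:
Answer: -9/4 - 1/8*e13 - 73/16*e14 - 27/8*e34


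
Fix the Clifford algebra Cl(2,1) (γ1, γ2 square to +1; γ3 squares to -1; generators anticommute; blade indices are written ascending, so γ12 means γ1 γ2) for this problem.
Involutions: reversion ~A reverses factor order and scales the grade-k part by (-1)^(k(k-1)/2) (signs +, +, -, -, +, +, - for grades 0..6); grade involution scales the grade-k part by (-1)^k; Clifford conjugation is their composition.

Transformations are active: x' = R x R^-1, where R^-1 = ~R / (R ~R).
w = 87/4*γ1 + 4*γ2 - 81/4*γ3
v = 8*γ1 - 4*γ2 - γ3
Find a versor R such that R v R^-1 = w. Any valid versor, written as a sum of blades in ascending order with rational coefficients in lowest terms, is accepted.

Sketch: the shared square 79 makes R = v + w = 119/4*γ1 - 85/4*γ3 the natural versor; its sandwich fixes that direction, negates (v - w)/2, and sends v to w.
Answer: 119/4*γ1 - 85/4*γ3


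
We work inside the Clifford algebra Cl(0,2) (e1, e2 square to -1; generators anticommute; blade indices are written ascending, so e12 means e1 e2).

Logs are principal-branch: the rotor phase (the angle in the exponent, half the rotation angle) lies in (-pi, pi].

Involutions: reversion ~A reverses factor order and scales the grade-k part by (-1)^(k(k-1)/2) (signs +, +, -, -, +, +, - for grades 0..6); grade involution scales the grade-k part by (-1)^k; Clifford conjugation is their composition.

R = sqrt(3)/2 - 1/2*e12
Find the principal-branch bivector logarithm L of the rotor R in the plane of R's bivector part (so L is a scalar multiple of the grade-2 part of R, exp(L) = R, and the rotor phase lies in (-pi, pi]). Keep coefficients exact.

The scalar part of R is sqrt(3)/2, so the principal-branch rotor phase is pinned; divide the bivector part by its sine to get the unit plane — L is the phase times that plane.
Concretely: cos(phase) = sqrt(3)/2 gives phase = ±pi/6, and since phase/sin(phase) is even the sign is immaterial: L = (phase/sin(phase)) * <R>_2 = (pi/3) * <R>_2.
Answer: -pi/6*e12


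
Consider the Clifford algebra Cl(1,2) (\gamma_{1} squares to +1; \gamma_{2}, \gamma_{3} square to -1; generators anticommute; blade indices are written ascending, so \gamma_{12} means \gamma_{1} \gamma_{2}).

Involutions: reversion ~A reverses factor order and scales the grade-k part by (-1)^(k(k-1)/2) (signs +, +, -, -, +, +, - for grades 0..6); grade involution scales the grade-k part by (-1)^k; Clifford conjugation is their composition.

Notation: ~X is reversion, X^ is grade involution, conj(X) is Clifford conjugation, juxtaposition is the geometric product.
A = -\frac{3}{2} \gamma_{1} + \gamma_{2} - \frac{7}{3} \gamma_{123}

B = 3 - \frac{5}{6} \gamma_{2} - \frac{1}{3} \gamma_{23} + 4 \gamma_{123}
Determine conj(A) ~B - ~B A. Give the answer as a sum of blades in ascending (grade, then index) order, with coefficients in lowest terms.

first term: -\frac{61}{6} + \frac{95}{18} \gamma_{1} - 3 \gamma_{2} + \frac{1}{3} \gamma_{3} - \frac{5}{4} \gamma_{12} + \frac{107}{18} \gamma_{13} - 6 \gamma_{23} - \frac{13}{2} \gamma_{123}
second term: -\frac{17}{2} - \frac{67}{18} \gamma_{1} + 3 \gamma_{2} + \frac{1}{3} \gamma_{3} - \frac{5}{4} \gamma_{12} - \frac{37}{18} \gamma_{13} + 6 \gamma_{23} - \frac{15}{2} \gamma_{123}
Answer: -\frac{5}{3} + 9 \gamma_{1} - 6 \gamma_{2} + 8 \gamma_{13} - 12 \gamma_{23} + \gamma_{123}


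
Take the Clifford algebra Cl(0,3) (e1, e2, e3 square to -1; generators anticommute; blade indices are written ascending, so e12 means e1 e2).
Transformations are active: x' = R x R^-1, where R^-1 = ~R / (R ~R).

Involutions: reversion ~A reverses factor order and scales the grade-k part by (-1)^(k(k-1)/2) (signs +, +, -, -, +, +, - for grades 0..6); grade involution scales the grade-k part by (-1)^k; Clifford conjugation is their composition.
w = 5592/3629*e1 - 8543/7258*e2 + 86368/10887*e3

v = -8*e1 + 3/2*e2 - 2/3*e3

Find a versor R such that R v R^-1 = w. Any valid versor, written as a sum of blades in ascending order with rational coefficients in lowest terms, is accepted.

Construction: equal norms (both -2401/36) license R = v + w = -23440/3629*e1 + 1172/3629*e2 + 26370/3629*e3 — nothing changes along that direction, while (v - w)/2 changes sign, so v maps onto w.
Answer: -23440/3629*e1 + 1172/3629*e2 + 26370/3629*e3


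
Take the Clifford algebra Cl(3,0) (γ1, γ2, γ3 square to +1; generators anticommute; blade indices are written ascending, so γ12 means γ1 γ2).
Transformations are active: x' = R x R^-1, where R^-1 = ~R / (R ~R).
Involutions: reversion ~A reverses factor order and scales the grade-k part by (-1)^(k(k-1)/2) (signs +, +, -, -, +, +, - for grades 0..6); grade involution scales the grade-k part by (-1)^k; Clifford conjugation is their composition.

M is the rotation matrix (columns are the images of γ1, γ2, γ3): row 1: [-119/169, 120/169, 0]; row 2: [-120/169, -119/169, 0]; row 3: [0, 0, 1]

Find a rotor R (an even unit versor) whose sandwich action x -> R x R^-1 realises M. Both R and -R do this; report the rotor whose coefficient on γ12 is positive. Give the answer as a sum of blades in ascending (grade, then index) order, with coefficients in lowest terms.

Method: write R = a + b12*γ12 + b13*γ13 + b23*γ23 with a^2 + b12^2 + b13^2 + b23^2 = 1 (so R^-1 = ~R). Expanding the columns R e_j ~R gives tr M = 4a^2 - 1 and, from the antisymmetric part, M21 - M12 = -4a*b12, M13 - M31 = 4a*b13, M32 - M23 = -4a*b23.
Here tr M = -69/169, so a^2 = (1 + tr M)/4 = 25/169 and a = ±5/13. Taking a = 5/13: M21 - M12 = -240/169, M13 - M31 = 0, M32 - M23 = 0, giving b12 = 12/13, b13 = 0, b23 = 0, i.e. R = 5/13 + 12/13*γ12.
Its γ12 coefficient is already positive.
Answer: 5/13 + 12/13*γ12. Why the constraint matters: R and -R act identically through the sandwich — M has trace -69/169 either way — so only the sign condition on γ12 picks one of the two preimages.


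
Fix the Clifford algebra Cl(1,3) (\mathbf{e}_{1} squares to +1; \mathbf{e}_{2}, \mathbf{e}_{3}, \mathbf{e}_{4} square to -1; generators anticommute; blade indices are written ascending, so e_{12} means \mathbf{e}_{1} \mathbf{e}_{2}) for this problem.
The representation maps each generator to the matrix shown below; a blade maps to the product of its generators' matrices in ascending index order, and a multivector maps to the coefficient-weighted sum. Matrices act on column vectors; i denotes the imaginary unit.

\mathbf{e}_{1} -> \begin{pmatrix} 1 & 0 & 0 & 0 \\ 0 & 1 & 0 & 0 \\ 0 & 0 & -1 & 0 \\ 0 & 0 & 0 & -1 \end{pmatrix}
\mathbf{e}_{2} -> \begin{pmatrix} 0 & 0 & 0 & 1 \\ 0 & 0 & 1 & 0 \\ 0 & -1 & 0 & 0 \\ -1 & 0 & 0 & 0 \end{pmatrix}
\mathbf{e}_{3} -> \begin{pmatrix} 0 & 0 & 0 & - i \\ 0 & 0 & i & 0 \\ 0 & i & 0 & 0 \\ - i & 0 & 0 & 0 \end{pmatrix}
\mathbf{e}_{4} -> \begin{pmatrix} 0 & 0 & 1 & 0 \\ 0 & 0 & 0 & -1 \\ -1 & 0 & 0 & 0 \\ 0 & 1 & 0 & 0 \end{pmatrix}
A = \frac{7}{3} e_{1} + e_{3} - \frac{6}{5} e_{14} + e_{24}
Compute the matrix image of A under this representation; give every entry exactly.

Bivector images (products of the table entries): rho(e_{14}) = rho(\mathbf{e}_{1})rho(\mathbf{e}_{4}) = \begin{pmatrix} 0 & 0 & 1 & 0 \\ 0 & 0 & 0 & -1 \\ 1 & 0 & 0 & 0 \\ 0 & -1 & 0 & 0 \end{pmatrix}; rho(e_{24}) = rho(\mathbf{e}_{2})rho(\mathbf{e}_{4}) = \begin{pmatrix} 0 & 1 & 0 & 0 \\ -1 & 0 & 0 & 0 \\ 0 & 0 & 0 & 1 \\ 0 & 0 & -1 & 0 \end{pmatrix}.
M = (\frac{7}{3})*rho(e_{1}) + (1)*rho(e_{3}) + (-\frac{6}{5})*rho(e_{14}) + (1)*rho(e_{24}), summed entrywise:
Answer: \begin{pmatrix} \frac{7}{3} & 1 & - \frac{6}{5} & - i \\ -1 & \frac{7}{3} & i & \frac{6}{5} \\ - \frac{6}{5} & i & - \frac{7}{3} & 1 \\ - i & \frac{6}{5} & -1 & - \frac{7}{3} \end{pmatrix}


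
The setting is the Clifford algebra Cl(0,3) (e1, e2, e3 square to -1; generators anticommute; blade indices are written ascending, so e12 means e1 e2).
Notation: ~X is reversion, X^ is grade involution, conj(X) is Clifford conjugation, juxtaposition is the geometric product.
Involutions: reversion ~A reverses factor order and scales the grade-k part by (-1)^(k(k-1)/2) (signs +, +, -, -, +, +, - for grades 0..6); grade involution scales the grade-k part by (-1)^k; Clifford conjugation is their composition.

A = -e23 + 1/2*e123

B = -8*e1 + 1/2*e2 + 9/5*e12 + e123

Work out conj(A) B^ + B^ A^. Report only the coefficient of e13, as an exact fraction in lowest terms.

first term: -1/2 + e1 - 7/5*e3 + 31/20*e13 - 4*e23 + 8*e123
second term: 1/2 - e1 + 2/5*e3 + 41/20*e13 + 4*e23 - 8*e123
Answer: 18/5


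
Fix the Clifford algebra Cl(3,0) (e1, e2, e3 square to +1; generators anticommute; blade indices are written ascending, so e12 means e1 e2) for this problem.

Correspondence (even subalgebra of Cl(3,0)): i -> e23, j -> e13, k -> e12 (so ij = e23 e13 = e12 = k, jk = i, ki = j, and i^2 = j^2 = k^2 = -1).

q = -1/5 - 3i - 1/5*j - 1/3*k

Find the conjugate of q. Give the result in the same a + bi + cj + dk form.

In blades: q = -1/5 - 1/3*e12 - 1/5*e13 - 3*e23.
Quaternion conjugation is reversion on the even subalgebra: the scalar is fixed and every grade-2 blade flips sign, giving -1/5 + 1/3*e12 + 1/5*e13 + 3*e23; translating back:
Answer: -1/5 + 3i + 1/5*j + 1/3*k


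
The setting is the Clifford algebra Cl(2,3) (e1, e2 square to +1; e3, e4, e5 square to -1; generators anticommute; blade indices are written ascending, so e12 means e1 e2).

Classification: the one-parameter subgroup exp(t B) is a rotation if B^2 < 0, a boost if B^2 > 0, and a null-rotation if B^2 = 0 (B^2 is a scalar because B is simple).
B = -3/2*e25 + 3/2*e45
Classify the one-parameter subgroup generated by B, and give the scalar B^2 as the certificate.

B^2 term by term: the squares give (-3/2)^2*(e25)^2 + (3/2)^2*(e45)^2 = 9/4*(+1) + 9/4*(-1) = 0 (each basis 2-blade squares to minus the product of its generators' squares); cross terms between blades sharing an index anticommute and cancel. So B^2 = 0.
Answer: null-rotation, certificate B^2 = 0. One invariant decides it: the square 0 survives every conjugation, and its sign is exactly the classification.


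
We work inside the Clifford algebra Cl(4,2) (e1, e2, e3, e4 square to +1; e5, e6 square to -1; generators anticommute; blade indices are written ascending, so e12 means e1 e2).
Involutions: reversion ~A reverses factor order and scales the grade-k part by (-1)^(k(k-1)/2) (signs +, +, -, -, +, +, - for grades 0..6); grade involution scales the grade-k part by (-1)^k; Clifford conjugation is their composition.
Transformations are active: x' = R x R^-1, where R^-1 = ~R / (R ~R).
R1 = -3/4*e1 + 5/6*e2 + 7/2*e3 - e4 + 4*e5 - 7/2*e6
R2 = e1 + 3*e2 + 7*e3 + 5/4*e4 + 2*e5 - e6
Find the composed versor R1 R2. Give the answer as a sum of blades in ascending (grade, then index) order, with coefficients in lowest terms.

Distribute over the terms of R1 (each basis-blade product reordered to ascending indices, repeated generators contracted through their squares):
(-3/4*e1) R2 = -3/4 - 9/4*e12 - 21/4*e13 - 15/16*e14 - 3/2*e15 + 3/4*e16
(5/6*e2) R2 = 5/2 - 5/6*e12 + 35/6*e23 + 25/24*e24 + 5/3*e25 - 5/6*e26
(7/2*e3) R2 = 49/2 - 7/2*e13 - 21/2*e23 + 35/8*e34 + 7*e35 - 7/2*e36
(-e4) R2 = -5/4 + e14 + 3*e24 + 7*e34 - 2*e45 + e46
(4*e5) R2 = -8 - 4*e15 - 12*e25 - 28*e35 - 5*e45 - 4*e56
(-7/2*e6) R2 = -7/2 + 7/2*e16 + 21/2*e26 + 49/2*e36 + 35/8*e46 + 7*e56
Summing the partial products and collecting blades:
Answer: 27/2 - 37/12*e12 - 35/4*e13 + 1/16*e14 - 11/2*e15 + 17/4*e16 - 14/3*e23 + 97/24*e24 - 31/3*e25 + 29/3*e26 + 91/8*e34 - 21*e35 + 21*e36 - 7*e45 + 43/8*e46 + 3*e56


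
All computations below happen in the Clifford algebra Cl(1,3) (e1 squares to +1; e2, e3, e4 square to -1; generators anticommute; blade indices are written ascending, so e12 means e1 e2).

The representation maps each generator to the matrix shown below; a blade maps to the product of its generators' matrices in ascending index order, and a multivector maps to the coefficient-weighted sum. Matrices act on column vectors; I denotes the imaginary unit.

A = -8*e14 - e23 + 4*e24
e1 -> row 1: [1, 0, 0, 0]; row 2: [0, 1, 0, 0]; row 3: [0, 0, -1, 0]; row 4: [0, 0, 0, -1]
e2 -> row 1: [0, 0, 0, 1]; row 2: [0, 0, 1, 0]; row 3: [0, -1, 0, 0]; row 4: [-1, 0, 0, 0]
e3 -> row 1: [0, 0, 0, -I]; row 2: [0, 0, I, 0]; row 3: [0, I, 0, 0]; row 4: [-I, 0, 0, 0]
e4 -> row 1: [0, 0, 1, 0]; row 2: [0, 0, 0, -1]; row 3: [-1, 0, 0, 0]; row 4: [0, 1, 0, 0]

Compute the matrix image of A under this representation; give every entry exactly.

Bivector images (products of the table entries): rho(e14) = rho(e1)rho(e4) = row 1: [0, 0, 1, 0]; row 2: [0, 0, 0, -1]; row 3: [1, 0, 0, 0]; row 4: [0, -1, 0, 0]; rho(e23) = rho(e2)rho(e3) = row 1: [-I, 0, 0, 0]; row 2: [0, I, 0, 0]; row 3: [0, 0, -I, 0]; row 4: [0, 0, 0, I]; rho(e24) = rho(e2)rho(e4) = row 1: [0, 1, 0, 0]; row 2: [-1, 0, 0, 0]; row 3: [0, 0, 0, 1]; row 4: [0, 0, -1, 0].
M = (-8)*rho(e14) + (-1)*rho(e23) + (4)*rho(e24), summed entrywise:
Answer: row 1: [I, 4, -8, 0]; row 2: [-4, -I, 0, 8]; row 3: [-8, 0, I, 4]; row 4: [0, 8, -4, -I]


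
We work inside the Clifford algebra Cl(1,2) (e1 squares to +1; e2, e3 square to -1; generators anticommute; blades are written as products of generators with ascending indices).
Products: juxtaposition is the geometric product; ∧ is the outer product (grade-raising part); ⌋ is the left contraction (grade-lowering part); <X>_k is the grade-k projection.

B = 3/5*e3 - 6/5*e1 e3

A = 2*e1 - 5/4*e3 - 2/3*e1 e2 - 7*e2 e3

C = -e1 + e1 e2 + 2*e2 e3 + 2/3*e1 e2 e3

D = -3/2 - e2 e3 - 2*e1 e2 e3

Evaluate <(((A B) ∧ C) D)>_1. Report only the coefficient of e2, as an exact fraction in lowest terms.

step 1: 3/4 + 3/2*e1 + 21/5*e2 - 12/5*e3 - 42/5*e1 e2 + 6/5*e1 e3 - 4/5*e2 e3 - 2/5*e1 e2 e3
step 2: -3/4*e1 + 99/20*e1 e2 - 12/5*e1 e3 + 3/2*e2 e3 + 19/10*e1 e2 e3
step 3: 53/10 + 241/40*e1 - 24/5*e2 - 99/10*e3 - 201/40*e1 e2 + 171/20*e1 e3 - 3/4*e2 e3 - 21/10*e1 e2 e3
step 4: 241/40*e1 - 24/5*e2 - 99/10*e3
Answer: -24/5


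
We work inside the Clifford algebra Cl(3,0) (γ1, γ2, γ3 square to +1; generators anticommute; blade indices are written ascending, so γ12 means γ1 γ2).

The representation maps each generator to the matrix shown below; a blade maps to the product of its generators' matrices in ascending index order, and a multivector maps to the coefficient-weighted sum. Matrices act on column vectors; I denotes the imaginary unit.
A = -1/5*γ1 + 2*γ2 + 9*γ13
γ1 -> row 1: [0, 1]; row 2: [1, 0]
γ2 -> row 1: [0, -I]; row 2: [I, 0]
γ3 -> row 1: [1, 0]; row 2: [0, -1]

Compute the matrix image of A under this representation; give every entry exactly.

Bivector images (products of the table entries): rho(γ13) = rho(γ1)rho(γ3) = row 1: [0, -1]; row 2: [1, 0].
M = (-1/5)*rho(γ1) + (2)*rho(γ2) + (9)*rho(γ13), summed entrywise:
Answer: row 1: [0, -46/5 - 2*I]; row 2: [44/5 + 2*I, 0]


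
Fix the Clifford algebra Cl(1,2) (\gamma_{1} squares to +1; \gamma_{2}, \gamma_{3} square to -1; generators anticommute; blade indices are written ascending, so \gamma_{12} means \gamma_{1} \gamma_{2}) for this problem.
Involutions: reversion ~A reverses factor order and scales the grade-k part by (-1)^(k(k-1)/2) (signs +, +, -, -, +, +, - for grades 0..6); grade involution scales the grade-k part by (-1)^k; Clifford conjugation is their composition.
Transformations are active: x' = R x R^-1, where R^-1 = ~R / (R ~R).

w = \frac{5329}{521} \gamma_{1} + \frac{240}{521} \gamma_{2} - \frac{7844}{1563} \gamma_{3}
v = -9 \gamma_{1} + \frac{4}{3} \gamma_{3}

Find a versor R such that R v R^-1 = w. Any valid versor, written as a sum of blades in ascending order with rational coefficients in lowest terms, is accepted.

A norm check does it: q(v) = q(w) = \frac{713}{9}, hence R = v + w = \frac{640}{521} \gamma_{1} + \frac{240}{521} \gamma_{2} - \frac{1920}{521} \gamma_{3} realises the map — parallel part kept, (v - w)/2 negated, v carried to w.
Answer: \frac{640}{521} \gamma_{1} + \frac{240}{521} \gamma_{2} - \frac{1920}{521} \gamma_{3}


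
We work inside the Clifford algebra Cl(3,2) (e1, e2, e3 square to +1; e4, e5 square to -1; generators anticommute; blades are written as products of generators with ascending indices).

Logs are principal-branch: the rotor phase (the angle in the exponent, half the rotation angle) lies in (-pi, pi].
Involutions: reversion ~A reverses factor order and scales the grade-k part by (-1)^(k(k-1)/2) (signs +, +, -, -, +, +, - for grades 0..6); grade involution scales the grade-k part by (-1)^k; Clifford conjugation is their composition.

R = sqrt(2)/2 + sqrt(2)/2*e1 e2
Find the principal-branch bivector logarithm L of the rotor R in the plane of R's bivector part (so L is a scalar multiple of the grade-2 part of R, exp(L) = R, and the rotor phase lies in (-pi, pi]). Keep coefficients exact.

The scalar part of R is sqrt(2)/2, which pins the rotor phase on the principal branch; dividing the bivector part by the sine of that phase recovers the unit plane, and L is the phase times that plane.
Concretely: cos(phase) = sqrt(2)/2 gives phase = ±pi/4, and since phase/sin(phase) is even the sign is immaterial: L = (phase/sin(phase)) * <R>_2 = (sqrt(2)*pi/4) * <R>_2.
Answer: pi/4*e1 e2


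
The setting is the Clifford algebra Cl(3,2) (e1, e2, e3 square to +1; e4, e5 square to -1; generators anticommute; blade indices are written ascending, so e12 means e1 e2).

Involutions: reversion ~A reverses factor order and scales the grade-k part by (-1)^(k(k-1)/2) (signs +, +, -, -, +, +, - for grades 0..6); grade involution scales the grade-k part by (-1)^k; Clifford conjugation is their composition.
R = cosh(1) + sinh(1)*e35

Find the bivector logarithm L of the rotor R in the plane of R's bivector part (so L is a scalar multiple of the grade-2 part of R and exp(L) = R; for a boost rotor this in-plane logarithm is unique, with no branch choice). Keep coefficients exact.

The scalar part of R is cosh(1), giving the rapidity magnitude (cosh is even); the bivector part supplies orientation, its quotient by sinh of the rapidity is the plane, and L = rapidity * plane — unique in that plane, since flipping both signs leaves L unchanged.
Concretely: cosh(rapidity) = cosh(1) gives rapidity = ±1, and since rapidity/sinh(rapidity) is even the sign is immaterial: L = (rapidity/sinh(rapidity)) * <R>_2 = (1/sinh(1)) * <R>_2.
Answer: e35


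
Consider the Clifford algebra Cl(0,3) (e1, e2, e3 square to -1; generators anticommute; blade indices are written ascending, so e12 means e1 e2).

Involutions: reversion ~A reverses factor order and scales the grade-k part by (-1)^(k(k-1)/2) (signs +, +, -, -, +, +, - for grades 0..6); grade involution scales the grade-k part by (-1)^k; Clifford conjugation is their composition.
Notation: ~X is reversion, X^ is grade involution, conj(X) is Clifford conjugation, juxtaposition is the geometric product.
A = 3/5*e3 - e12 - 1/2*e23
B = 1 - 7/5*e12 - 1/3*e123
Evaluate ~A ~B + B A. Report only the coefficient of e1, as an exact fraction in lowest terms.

first term: -7/5 - 1/6*e1 + 4/15*e3 + 4/5*e12 + 7/10*e13 + 1/2*e23 + 21/25*e123
second term: -7/5 - 1/6*e1 + 4/15*e3 - 4/5*e12 - 7/10*e13 - 1/2*e23 - 21/25*e123
Answer: -1/3


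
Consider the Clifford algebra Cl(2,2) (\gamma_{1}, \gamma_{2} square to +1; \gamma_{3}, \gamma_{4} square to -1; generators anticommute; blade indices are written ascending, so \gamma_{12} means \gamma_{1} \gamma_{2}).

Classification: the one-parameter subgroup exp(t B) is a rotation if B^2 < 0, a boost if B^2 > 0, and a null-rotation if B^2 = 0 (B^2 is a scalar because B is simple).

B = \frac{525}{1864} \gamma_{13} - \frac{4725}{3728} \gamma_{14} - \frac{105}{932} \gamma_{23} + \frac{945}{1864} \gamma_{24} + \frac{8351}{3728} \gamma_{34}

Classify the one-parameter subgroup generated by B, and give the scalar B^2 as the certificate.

B^2 term by term: the squares give (\frac{525}{1864})^2*(\gamma_{13})^2 + (-\frac{4725}{3728})^2*(\gamma_{14})^2 + (-\frac{105}{932})^2*(\gamma_{23})^2 + (\frac{945}{1864})^2*(\gamma_{24})^2 + (\frac{8351}{3728})^2*(\gamma_{34})^2 = \frac{275625}{3474496}*(+1) + \frac{22325625}{13897984}*(+1) + \frac{11025}{868624}*(+1) + \frac{893025}{3474496}*(+1) + \frac{69739201}{13897984}*(-1) = -\frac{49}{16} (each basis 2-blade squares to minus the product of its generators' squares); cross terms between blades sharing an index anticommute and cancel; the commuting (index-disjoint) pairs give grade-4 terms 2*c*c'*(blade product), which cancel blade by blade — \gamma_{1234}: -\frac{496125}{1737248} + \frac{496125}{1737248} = 0 — confirming B is simple. So B^2 = -\frac{49}{16}.
Answer: rotation, certificate B^2 = -\frac{49}{16}. Check the certificate: B^2 = -\frac{49}{16}, and that sign is decisive whatever form B takes.


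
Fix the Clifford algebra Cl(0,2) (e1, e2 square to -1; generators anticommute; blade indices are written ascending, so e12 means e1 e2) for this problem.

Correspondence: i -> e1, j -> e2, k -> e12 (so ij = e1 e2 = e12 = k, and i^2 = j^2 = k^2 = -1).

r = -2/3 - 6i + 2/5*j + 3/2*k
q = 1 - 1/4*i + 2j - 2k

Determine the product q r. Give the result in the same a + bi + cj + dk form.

In blades: q = 1 - 1/4*e1 + 2*e2 - 2*e12, r = -2/3 - 6*e1 + 2/5*e2 + 3/2*e12.
Distribute q over r term by term (generator squares from the signature, products reordered to ascending indices): (1)*r = -2/3 - 6*e1 + 2/5*e2 + 3/2*e12; (-1/4*e1)*r = -3/2 + 1/6*e1 + 3/8*e2 - 1/10*e12; (2*e2)*r = -4/5 + 3*e1 - 4/3*e2 + 12*e12; (-2*e12)*r = 3 + 4/5*e1 + 12*e2 + 4/3*e12.
Sum: 1/30 - 61/30*e1 + 1373/120*e2 + 221/15*e12; translating back through the correspondence:
Answer: 1/30 - 61/30*i + 1373/120*j + 221/15*k


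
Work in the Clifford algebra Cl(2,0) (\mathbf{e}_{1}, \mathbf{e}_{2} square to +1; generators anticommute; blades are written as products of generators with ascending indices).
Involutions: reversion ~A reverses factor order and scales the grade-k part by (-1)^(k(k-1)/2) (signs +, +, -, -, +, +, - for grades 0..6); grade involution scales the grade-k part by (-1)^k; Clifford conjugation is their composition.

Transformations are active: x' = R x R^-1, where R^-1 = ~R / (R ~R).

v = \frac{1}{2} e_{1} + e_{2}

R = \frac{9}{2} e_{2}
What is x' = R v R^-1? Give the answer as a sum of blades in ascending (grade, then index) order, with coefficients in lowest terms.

~R = \frac{9}{2} e_{2}, and R ~R = \frac{81}{4}, so R^-1 = ~R / (\frac{81}{4}).
R v = \frac{9}{2} - \frac{9}{4} e_{1} e_{2}
Answer: -\frac{1}{2} e_{1} + e_{2}


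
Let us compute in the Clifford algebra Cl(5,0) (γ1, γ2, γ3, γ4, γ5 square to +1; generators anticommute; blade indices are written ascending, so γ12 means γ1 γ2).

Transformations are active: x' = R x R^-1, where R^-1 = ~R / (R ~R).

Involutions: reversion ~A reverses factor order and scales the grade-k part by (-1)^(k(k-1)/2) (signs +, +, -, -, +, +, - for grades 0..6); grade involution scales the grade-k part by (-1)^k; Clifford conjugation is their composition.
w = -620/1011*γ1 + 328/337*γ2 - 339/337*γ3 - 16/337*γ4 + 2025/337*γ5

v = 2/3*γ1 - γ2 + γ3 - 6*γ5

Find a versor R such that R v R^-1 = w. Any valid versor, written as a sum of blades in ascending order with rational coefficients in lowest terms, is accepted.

R = v + w = 18/337*γ1 - 9/337*γ2 - 2/337*γ3 - 16/337*γ4 + 3/337*γ5 works: the equal norms (346/9) guarantee its sandwich swaps v into w.
Answer: 18/337*γ1 - 9/337*γ2 - 2/337*γ3 - 16/337*γ4 + 3/337*γ5


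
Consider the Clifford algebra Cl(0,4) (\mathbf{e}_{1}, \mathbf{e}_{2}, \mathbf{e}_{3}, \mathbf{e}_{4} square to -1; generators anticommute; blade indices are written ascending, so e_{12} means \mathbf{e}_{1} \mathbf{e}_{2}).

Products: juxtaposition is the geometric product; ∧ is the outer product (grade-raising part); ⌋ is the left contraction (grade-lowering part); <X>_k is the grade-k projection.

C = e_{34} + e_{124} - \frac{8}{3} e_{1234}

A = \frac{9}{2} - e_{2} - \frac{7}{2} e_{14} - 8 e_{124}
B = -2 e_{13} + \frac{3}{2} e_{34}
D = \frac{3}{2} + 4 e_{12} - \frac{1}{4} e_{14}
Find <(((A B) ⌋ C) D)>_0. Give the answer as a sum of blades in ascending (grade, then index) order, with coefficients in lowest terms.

step 1: -\frac{57}{4} e_{13} - \frac{1}{4} e_{34} - 14 e_{123} + \frac{29}{2} e_{234}
step 2: \frac{1}{4} + \frac{116}{3} e_{1} + \frac{112}{3} e_{4} - \frac{2}{3} e_{12} + 38 e_{24}
step 3: \frac{73}{24} + \frac{146}{3} e_{1} - \frac{464}{3} e_{2} + \frac{197}{3} e_{4} + \frac{19}{2} e_{12} + \frac{2431}{16} e_{14} + \frac{343}{6} e_{24} + \frac{448}{3} e_{124}
step 4: \frac{73}{24}
Answer: \frac{73}{24}


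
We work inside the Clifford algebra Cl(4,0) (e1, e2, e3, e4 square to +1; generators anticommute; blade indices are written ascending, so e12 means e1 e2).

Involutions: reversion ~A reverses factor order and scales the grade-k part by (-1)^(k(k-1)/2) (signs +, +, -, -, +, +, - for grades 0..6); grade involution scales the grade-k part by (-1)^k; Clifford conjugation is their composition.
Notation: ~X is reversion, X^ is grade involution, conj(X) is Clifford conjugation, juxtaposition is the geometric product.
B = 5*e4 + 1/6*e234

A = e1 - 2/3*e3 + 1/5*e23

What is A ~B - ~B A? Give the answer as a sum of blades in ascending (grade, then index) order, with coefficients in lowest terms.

first term: 1/30*e4 + 5*e14 - 1/9*e24 - 10/3*e34 + e234 - 1/6*e1234
second term: 1/30*e4 - 5*e14 - 1/9*e24 + 10/3*e34 + e234 + 1/6*e1234
Answer: 10*e14 - 20/3*e34 - 1/3*e1234


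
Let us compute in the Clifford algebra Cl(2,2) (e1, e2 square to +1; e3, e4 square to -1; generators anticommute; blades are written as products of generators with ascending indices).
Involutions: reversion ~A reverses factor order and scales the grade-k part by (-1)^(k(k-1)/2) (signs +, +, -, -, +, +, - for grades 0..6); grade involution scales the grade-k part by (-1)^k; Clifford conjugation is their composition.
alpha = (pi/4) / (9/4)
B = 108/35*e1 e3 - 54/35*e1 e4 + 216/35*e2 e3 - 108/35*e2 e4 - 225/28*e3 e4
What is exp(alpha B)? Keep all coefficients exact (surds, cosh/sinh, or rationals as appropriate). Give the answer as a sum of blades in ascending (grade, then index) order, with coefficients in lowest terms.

B^2 term by term: the squares give (108/35)^2*(e1 e3)^2 + (-54/35)^2*(e1 e4)^2 + (216/35)^2*(e2 e3)^2 + (-108/35)^2*(e2 e4)^2 + (-225/28)^2*(e3 e4)^2 = 11664/1225*(+1) + 2916/1225*(+1) + 46656/1225*(+1) + 11664/1225*(+1) + 50625/784*(-1) = -81/16 (each basis 2-blade squares to minus the product of its generators' squares); cross terms between blades sharing an index anticommute and cancel; the commuting (index-disjoint) pairs give grade-4 terms 2*c*c'*(blade product), which cancel blade by blade — e1 e2 e3 e4: 23328/1225 - 23328/1225 = 0 — confirming B is simple. So B^2 = -81/16.
B^2 = -81/16 — the series telescopes trigonometrically here: l = 9/4, alpha*l = pi/4, so exp(alpha B) = cos(pi/4) + (sin(pi/4)/(9/4))*B = sqrt(2)/2 + (2*sqrt(2)/9)*B.
Answer: sqrt(2)/2 + 24*sqrt(2)/35*e1 e3 - 12*sqrt(2)/35*e1 e4 + 48*sqrt(2)/35*e2 e3 - 24*sqrt(2)/35*e2 e4 - 25*sqrt(2)/14*e3 e4


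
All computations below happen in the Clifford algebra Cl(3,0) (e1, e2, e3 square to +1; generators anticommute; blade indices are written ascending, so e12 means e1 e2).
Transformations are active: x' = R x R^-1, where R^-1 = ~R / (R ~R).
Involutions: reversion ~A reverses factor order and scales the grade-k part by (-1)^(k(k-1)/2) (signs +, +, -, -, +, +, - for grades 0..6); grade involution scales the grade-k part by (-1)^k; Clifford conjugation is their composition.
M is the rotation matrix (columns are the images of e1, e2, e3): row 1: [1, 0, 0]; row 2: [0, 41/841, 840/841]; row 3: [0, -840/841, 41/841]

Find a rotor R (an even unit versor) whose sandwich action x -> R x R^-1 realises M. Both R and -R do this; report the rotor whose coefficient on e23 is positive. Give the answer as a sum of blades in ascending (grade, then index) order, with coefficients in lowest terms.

Method: write R = a + b12*e12 + b13*e13 + b23*e23 with a^2 + b12^2 + b13^2 + b23^2 = 1 (so R^-1 = ~R). Expanding the columns R e_j ~R gives tr M = 4a^2 - 1 and, from the antisymmetric part, M21 - M12 = -4a*b12, M13 - M31 = 4a*b13, M32 - M23 = -4a*b23.
Here tr M = 923/841, so a^2 = (1 + tr M)/4 = 441/841 and a = ±21/29. Taking a = 21/29: M21 - M12 = 0, M13 - M31 = 0, M32 - M23 = -1680/841, giving b12 = 0, b13 = 0, b23 = 20/29, i.e. R = 21/29 + 20/29*e23.
Its e23 coefficient is already positive.
Answer: 21/29 + 20/29*e23. Key observation: the double cover Spin(3) -> SO(3) sends R and -R to the same matrix (trace 923/841 here), so the stated sign of the e23 coefficient is what selects one sheet.


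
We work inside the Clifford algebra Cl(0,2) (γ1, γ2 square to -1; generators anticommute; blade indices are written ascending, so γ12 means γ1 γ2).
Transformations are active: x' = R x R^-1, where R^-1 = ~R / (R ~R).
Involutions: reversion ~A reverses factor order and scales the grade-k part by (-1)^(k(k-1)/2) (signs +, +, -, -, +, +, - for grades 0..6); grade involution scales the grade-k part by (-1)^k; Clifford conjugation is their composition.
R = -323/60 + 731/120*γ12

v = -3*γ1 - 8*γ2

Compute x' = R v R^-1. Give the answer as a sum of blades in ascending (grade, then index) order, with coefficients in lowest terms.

~R = -323/60 - 731/120*γ12, and R ~R = 951677/14400, so R^-1 = ~R / (951677/14400).
R v = 3893/60*γ1 + 595/24*γ2
Answer: -24929/3293*γ1 + 13044/3293*γ2


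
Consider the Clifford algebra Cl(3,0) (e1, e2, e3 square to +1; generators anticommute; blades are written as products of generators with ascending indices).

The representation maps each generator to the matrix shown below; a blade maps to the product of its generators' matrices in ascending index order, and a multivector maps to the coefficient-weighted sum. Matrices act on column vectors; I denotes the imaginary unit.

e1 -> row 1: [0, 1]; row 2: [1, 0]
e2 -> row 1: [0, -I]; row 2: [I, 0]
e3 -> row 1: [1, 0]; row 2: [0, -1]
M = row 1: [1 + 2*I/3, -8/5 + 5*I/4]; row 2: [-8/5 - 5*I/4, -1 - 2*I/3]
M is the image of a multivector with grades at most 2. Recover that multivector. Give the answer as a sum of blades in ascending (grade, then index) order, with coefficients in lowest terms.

Method: 1, rho(e1), rho(e2), rho(e3) form a trace-orthogonal basis of the 2x2 complex matrices (tr(X Y) = 2 if X = Y, else 0), so M = m0*1 + m1*rho(e1) + m2*rho(e2) + m3*rho(e3) with m0 = tr(M)/2 = 0, m1 = tr(M rho(e1))/2 = -8/5, m2 = tr(M rho(e2))/2 = -5/4, m3 = tr(M rho(e3))/2 = 1 + 2*I/3.
Multiplying table entries, the bivector images are rho(e1 e2) = I*rho(e3), rho(e1 e3) = -I*rho(e2), rho(e2 e3) = I*rho(e1); with real blade coefficients the real parts of m0..m3 are the coefficients of 1, e1, e2, e3 and the imaginary parts give the bivectors (e2 e3: Im m1, e1 e3: -Im m2, e1 e2: Im m3).
Answer: -8/5*e1 - 5/4*e2 + e3 + 2/3*e1 e2


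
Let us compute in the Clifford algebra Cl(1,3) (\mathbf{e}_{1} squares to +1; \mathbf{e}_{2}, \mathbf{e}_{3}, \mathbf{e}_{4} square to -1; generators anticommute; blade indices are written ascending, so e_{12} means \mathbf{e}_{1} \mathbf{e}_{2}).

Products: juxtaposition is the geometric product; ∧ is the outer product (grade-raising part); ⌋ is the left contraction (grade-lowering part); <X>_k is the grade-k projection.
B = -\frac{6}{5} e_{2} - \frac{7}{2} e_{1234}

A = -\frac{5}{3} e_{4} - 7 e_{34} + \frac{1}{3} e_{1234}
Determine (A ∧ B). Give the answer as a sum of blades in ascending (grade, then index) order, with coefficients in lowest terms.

step 1: -2 e_{24} + \frac{42}{5} e_{234}
Answer: -2 e_{24} + \frac{42}{5} e_{234}


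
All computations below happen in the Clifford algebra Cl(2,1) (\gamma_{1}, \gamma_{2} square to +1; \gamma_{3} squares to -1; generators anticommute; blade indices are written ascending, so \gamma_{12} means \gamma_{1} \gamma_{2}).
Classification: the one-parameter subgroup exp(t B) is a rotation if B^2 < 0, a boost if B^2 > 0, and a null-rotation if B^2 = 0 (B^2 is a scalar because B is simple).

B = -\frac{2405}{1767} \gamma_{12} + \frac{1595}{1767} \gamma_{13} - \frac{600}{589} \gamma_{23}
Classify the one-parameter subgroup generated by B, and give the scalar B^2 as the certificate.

B^2 term by term: the squares give (-\frac{2405}{1767})^2*(\gamma_{12})^2 + (\frac{1595}{1767})^2*(\gamma_{13})^2 + (-\frac{600}{589})^2*(\gamma_{23})^2 = \frac{5784025}{3122289}*(-1) + \frac{2544025}{3122289}*(+1) + \frac{360000}{346921}*(+1) = 0 (each basis 2-blade squares to minus the product of its generators' squares); cross terms between blades sharing an index anticommute and cancel. So B^2 = 0.
Answer: null-rotation, certificate B^2 = 0. The class reads off the invariant scalar 0 directly.
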